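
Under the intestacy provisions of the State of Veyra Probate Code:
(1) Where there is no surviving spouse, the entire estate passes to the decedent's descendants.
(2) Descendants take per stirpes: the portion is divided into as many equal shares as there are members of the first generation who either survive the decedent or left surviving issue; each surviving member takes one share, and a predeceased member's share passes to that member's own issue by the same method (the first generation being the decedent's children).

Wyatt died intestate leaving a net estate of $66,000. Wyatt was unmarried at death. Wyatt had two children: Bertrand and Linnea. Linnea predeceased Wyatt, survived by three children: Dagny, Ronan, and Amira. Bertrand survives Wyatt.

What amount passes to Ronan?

Ronan receives $11,000.

The entire $66,000 passes to the descendants.
That amount ($66,000) is divided into 2 shares of $33,000: Bertrand takes $33,000; Linnea's $33,000 share passes to Linnea's issue.
Linnea's share ($33,000) is divided into 3 shares of $11,000: Dagny, Ronan, and Amira each take $11,000.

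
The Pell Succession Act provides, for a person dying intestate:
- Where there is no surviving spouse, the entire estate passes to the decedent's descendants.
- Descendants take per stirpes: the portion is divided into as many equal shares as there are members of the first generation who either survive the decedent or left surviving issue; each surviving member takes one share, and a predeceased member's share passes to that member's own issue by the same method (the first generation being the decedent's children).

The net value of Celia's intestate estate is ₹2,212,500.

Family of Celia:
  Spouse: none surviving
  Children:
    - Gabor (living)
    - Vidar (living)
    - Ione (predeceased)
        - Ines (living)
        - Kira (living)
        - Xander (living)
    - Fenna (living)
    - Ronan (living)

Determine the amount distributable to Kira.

Kira receives ₹147,500.

The entire ₹2,212,500 passes to the descendants.
That amount (₹2,212,500) is divided into 5 shares of ₹442,500: Gabor, Vidar, Fenna, and Ronan each take ₹442,500; Ione's ₹442,500 share passes to Ione's issue.
Ione's share (₹442,500) is divided into 3 shares of ₹147,500: Ines, Kira, and Xander each take ₹147,500.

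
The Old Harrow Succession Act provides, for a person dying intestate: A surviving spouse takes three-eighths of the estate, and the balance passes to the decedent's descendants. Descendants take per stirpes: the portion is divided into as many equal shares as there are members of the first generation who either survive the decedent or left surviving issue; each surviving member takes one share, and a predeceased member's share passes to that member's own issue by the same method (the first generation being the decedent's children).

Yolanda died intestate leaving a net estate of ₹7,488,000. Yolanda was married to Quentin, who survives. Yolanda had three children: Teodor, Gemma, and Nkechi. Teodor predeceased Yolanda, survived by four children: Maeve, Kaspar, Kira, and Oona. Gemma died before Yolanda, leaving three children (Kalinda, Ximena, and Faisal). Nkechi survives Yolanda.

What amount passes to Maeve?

Quentin takes three-eighths of ₹7,488,000 = ₹2,808,000. The remaining ₹4,680,000 passes to the descendants.
The descendants' portion (₹4,680,000) is divided into 3 shares of ₹1,560,000: Nkechi takes ₹1,560,000; Teodor's ₹1,560,000 share passes to Teodor's issue; Gemma's ₹1,560,000 share passes to Gemma's issue.
Teodor's share (₹1,560,000) is divided into 4 shares of ₹390,000: Maeve, Kaspar, Kira, and Oona each take ₹390,000.
Gemma's share (₹1,560,000) is divided into 3 shares of ₹520,000: Kalinda, Ximena, and Faisal each take ₹520,000.

Maeve receives ₹390,000.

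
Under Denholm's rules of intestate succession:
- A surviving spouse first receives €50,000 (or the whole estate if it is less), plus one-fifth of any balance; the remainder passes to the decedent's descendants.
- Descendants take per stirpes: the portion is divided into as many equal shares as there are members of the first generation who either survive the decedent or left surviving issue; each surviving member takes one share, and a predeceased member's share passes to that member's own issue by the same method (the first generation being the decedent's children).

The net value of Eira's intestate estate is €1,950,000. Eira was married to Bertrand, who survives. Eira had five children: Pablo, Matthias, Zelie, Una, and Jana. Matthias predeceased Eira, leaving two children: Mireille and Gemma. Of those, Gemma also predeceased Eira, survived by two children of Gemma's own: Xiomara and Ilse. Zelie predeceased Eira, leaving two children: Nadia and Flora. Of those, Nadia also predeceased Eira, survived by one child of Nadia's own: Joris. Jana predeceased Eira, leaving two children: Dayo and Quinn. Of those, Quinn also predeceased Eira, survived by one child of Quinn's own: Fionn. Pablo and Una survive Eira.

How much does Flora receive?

Bertrand first takes €50,000, leaving a balance of €1,900,000. Bertrand then takes one-fifth of the balance (€380,000), for a total of €430,000. The remaining €1,520,000 passes to the descendants.
The descendants' portion (€1,520,000) is divided into 5 shares of €304,000: Pablo and Una each take €304,000; Matthias's €304,000 share passes to Matthias's issue; Zelie's €304,000 share passes to Zelie's issue; Jana's €304,000 share passes to Jana's issue.
Matthias's share (€304,000) is divided into 2 shares of €152,000: Mireille takes €152,000; Gemma's €152,000 share passes to Gemma's issue.
Gemma's share (€152,000) is divided into 2 shares of €76,000: Xiomara and Ilse each take €76,000.
Zelie's share (€304,000) is divided into 2 shares of €152,000: Flora takes €152,000; Nadia's €152,000 share passes to Nadia's issue.
Nadia's share (€152,000) passes entirely to Joris.
Jana's share (€304,000) is divided into 2 shares of €152,000: Dayo takes €152,000; Quinn's €152,000 share passes to Quinn's issue.
Quinn's share (€152,000) passes entirely to Fionn.

Flora receives €152,000.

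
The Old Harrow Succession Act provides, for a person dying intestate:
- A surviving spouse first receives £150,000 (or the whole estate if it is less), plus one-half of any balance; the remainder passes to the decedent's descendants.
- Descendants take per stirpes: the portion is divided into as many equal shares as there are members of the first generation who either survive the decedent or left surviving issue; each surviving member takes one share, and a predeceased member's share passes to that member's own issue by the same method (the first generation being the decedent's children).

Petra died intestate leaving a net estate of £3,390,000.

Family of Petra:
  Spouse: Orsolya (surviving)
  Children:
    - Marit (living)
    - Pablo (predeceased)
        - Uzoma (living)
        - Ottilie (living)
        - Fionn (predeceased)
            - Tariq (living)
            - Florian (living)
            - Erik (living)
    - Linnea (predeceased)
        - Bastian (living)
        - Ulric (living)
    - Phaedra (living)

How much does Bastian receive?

Orsolya first takes £150,000, leaving a balance of £3,240,000. Orsolya then takes one-half of the balance (£1,620,000), for a total of £1,770,000. The remaining £1,620,000 passes to the descendants.
The descendants' portion (£1,620,000) is divided into 4 shares of £405,000: Marit and Phaedra each take £405,000; Pablo's £405,000 share passes to Pablo's issue; Linnea's £405,000 share passes to Linnea's issue.
Pablo's share (£405,000) is divided into 3 shares of £135,000: Uzoma and Ottilie each take £135,000; Fionn's £135,000 share passes to Fionn's issue.
Fionn's share (£135,000) is divided into 3 shares of £45,000: Tariq, Florian, and Erik each take £45,000.
Linnea's share (£405,000) is divided into 2 shares of £202,500: Bastian and Ulric each take £202,500.

Bastian receives £202,500.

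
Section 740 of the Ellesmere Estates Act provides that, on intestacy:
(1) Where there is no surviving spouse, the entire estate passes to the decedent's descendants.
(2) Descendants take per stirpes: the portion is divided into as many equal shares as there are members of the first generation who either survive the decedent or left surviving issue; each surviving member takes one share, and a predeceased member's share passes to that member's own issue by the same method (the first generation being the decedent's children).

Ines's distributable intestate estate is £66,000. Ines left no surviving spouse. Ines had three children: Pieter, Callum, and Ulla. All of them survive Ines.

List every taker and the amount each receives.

The entire £66,000 passes to the descendants.
That amount (£66,000) is divided into 3 shares of £22,000: Pieter, Callum, and Ulla each take £22,000.

Pieter: £22,000; Callum: £22,000; Ulla: £22,000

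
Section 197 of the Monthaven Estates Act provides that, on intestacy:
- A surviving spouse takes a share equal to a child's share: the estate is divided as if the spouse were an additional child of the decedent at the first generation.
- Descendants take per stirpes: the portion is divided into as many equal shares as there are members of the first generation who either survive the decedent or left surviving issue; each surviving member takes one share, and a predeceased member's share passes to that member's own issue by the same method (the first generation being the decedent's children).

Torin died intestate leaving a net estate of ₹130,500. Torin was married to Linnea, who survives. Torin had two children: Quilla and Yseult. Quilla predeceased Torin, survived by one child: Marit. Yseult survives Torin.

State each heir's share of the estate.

The spouse counts as an additional share at the children's level, so there are 3 primary shares of ₹43,500. Linnea takes one such share (₹43,500).
The children's combined portion (₹87,000) is divided into 2 shares of ₹43,500: Yseult takes ₹43,500; Quilla's ₹43,500 share passes to Quilla's issue.
Quilla's share (₹43,500) passes entirely to Marit.

Linnea: ₹43,500; Marit: ₹43,500; Yseult: ₹43,500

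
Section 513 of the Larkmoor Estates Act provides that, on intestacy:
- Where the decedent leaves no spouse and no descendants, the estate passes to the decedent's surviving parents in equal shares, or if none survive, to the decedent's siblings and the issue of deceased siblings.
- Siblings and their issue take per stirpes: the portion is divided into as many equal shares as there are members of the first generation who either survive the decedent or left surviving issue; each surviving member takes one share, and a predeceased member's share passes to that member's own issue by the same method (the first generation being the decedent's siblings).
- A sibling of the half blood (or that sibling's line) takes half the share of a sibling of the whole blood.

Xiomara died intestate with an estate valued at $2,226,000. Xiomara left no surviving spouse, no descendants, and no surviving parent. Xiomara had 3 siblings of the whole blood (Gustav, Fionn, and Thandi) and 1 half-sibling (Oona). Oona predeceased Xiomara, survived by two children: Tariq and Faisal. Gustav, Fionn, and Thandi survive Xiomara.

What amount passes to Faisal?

Faisal receives $159,000.

The entire $2,226,000 passes to the siblings and their issue.
Counting each half-blood sibling's line as half a unit, there are 7/2 units in $2,226,000, so one unit is $636,000. Whole-blood lines (Gustav, Fionn, and Thandi) take $636,000 each; half-blood lines (Oona) take $318,000 each.
Oona's share ($318,000) is divided into 2 shares of $159,000: Tariq and Faisal each take $159,000.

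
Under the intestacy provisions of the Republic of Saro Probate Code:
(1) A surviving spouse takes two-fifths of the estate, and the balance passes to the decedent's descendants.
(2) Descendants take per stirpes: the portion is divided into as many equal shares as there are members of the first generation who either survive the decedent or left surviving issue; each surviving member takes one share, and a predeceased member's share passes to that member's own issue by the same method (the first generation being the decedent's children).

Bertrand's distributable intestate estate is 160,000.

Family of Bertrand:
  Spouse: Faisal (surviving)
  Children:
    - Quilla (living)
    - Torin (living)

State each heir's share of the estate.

Faisal: 64,000; Quilla: 48,000; Torin: 48,000

Faisal takes two-fifths of 160,000 = 64,000. The remaining 96,000 passes to the descendants.
The descendants' portion (96,000) is divided into 2 shares of 48,000: Quilla and Torin each take 48,000.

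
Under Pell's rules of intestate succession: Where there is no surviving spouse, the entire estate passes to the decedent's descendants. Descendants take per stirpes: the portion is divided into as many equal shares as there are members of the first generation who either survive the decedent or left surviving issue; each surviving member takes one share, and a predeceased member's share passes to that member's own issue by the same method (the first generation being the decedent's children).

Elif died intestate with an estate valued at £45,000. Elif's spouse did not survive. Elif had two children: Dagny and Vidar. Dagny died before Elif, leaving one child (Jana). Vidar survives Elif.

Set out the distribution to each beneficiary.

The entire £45,000 passes to the descendants.
That amount (£45,000) is divided into 2 shares of £22,500: Vidar takes £22,500; Dagny's £22,500 share passes to Dagny's issue.
Dagny's share (£22,500) passes entirely to Jana.

Jana: £22,500; Vidar: £22,500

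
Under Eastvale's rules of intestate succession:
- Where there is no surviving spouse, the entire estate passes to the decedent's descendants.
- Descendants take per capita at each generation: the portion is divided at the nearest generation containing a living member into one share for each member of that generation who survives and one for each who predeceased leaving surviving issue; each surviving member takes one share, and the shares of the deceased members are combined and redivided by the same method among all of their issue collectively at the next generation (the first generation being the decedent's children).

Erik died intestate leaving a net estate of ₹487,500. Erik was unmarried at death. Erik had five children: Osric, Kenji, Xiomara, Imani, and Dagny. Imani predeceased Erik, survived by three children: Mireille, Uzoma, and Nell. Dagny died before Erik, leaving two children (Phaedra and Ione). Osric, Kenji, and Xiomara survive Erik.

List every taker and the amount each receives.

Osric: ₹97,500; Kenji: ₹97,500; Xiomara: ₹97,500; Mireille: ₹39,000; Uzoma: ₹39,000; Nell: ₹39,000; Phaedra: ₹39,000; Ione: ₹39,000

The entire ₹487,500 passes to the descendants.
That amount (₹487,500) is divided at the children's generation into 5 shares of ₹97,500. Osric, Kenji, and Xiomara each take ₹97,500. The 2 shares of the deceased (Imani and Dagny) are combined into a pool of ₹195,000.
That pool (₹195,000) is divided at the grandchildren's generation equally among Mireille, Uzoma, Nell, Phaedra, and Ione: ₹39,000 each.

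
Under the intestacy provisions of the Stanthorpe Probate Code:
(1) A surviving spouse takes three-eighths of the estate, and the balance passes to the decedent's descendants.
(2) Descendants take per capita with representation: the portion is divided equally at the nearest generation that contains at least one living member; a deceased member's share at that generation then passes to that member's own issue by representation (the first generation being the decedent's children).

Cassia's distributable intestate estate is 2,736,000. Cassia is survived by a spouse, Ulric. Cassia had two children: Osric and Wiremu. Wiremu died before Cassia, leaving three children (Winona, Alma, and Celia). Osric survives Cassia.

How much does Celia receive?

Celia receives 285,000.

Ulric takes three-eighths of 2,736,000 = 1,026,000. The remaining 1,710,000 passes to the descendants.
The descendants' portion (1,710,000) is divided into 2 shares of 855,000: Osric takes 855,000; Wiremu's 855,000 share passes to Wiremu's issue.
Wiremu's share (855,000) is divided into 3 shares of 285,000: Winona, Alma, and Celia each take 285,000.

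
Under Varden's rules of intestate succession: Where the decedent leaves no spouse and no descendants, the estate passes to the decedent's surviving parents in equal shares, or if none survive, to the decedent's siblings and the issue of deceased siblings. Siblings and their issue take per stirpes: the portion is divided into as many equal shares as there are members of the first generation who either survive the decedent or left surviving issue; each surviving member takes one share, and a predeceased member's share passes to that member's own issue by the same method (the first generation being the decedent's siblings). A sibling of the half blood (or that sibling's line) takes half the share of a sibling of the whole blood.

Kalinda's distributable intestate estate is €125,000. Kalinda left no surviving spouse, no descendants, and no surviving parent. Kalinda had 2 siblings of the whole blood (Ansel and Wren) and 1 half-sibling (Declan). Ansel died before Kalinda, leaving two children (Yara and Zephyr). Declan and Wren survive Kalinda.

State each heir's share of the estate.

The entire €125,000 passes to the siblings and their issue.
Counting each half-blood sibling's line as half a unit, there are 5/2 units in €125,000, so one unit is €50,000. Whole-blood lines (Ansel and Wren) take €50,000 each; half-blood lines (Declan) take €25,000 each.
Ansel's share (€50,000) is divided into 2 shares of €25,000: Yara and Zephyr each take €25,000.

Yara: €25,000; Zephyr: €25,000; Declan: €25,000; Wren: €50,000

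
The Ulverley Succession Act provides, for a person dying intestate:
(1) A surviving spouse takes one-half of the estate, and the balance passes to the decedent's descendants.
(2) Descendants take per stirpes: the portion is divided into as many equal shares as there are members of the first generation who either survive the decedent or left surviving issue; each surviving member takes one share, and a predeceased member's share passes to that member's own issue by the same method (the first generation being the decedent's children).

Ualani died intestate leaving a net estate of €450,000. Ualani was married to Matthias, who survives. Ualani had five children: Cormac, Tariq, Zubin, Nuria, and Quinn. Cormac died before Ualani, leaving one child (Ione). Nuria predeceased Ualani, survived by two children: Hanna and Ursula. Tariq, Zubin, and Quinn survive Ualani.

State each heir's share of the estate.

Matthias: €225,000; Ione: €45,000; Tariq: €45,000; Zubin: €45,000; Hanna: €22,500; Ursula: €22,500; Quinn: €45,000

Matthias takes one-half of €450,000 = €225,000. The remaining €225,000 passes to the descendants.
The descendants' portion (€225,000) is divided into 5 shares of €45,000: Tariq, Zubin, and Quinn each take €45,000; Cormac's €45,000 share passes to Cormac's issue; Nuria's €45,000 share passes to Nuria's issue.
Cormac's share (€45,000) passes entirely to Ione.
Nuria's share (€45,000) is divided into 2 shares of €22,500: Hanna and Ursula each take €22,500.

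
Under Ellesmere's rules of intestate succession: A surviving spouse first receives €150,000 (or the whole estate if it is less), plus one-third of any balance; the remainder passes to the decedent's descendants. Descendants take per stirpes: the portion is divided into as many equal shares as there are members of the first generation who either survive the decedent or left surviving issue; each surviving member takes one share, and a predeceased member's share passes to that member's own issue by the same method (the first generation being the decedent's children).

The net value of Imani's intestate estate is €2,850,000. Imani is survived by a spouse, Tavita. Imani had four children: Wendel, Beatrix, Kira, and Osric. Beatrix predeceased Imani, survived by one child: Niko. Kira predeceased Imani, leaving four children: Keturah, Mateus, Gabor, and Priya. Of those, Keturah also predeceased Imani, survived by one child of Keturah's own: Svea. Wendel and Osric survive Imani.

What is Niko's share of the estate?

Tavita first takes €150,000, leaving a balance of €2,700,000. Tavita then takes one-third of the balance (€900,000), for a total of €1,050,000. The remaining €1,800,000 passes to the descendants.
The descendants' portion (€1,800,000) is divided into 4 shares of €450,000: Wendel and Osric each take €450,000; Beatrix's €450,000 share passes to Beatrix's issue; Kira's €450,000 share passes to Kira's issue.
Beatrix's share (€450,000) passes entirely to Niko.
Kira's share (€450,000) is divided into 4 shares of €112,500: Mateus, Gabor, and Priya each take €112,500; Keturah's €112,500 share passes to Keturah's issue.
Keturah's share (€112,500) passes entirely to Svea.

Niko receives €450,000.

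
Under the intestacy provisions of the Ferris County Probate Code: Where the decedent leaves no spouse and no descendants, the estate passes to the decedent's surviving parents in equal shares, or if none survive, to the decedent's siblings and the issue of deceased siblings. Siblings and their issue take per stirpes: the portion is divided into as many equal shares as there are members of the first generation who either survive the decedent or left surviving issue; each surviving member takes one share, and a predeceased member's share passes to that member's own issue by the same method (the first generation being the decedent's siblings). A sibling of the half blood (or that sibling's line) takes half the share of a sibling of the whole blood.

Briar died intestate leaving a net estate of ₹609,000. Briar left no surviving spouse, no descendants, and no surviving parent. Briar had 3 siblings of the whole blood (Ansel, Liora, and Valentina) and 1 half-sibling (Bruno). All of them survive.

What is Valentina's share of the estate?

The entire ₹609,000 passes to the siblings and their issue.
Counting each half-blood sibling's line as half a unit, there are 7/2 units in ₹609,000, so one unit is ₹174,000. Whole-blood lines (Ansel, Liora, and Valentina) take ₹174,000 each; half-blood lines (Bruno) take ₹87,000 each.

Valentina receives ₹174,000.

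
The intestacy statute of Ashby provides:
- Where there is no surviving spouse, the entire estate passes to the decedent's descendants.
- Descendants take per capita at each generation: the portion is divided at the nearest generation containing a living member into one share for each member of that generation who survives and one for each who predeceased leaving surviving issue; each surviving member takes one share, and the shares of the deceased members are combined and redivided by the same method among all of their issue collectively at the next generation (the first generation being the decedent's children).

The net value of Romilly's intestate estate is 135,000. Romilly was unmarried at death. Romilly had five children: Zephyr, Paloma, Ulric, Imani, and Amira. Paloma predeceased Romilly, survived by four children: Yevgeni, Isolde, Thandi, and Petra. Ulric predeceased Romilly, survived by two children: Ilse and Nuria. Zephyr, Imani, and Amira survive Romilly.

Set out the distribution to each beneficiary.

The entire 135,000 passes to the descendants.
That amount (135,000) is divided at the children's generation into 5 shares of 27,000. Zephyr, Imani, and Amira each take 27,000. The 2 shares of the deceased (Paloma and Ulric) are combined into a pool of 54,000.
That pool (54,000) is divided at the grandchildren's generation equally among Yevgeni, Isolde, Thandi, Petra, Ilse, and Nuria: 9,000 each.

Zephyr: 27,000; Yevgeni: 9,000; Isolde: 9,000; Thandi: 9,000; Petra: 9,000; Ilse: 9,000; Nuria: 9,000; Imani: 27,000; Amira: 27,000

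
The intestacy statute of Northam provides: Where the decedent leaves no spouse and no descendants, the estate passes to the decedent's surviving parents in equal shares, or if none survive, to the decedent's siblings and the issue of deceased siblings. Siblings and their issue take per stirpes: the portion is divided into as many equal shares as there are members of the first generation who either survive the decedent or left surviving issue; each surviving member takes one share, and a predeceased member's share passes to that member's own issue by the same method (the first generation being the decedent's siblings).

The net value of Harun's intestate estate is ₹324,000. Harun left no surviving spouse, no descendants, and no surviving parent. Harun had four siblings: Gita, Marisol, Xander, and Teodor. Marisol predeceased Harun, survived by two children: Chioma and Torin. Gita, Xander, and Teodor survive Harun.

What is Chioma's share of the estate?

The entire ₹324,000 passes to the siblings and their issue.
That amount (₹324,000) is divided into 4 shares of ₹81,000: Gita, Xander, and Teodor each take ₹81,000; Marisol's ₹81,000 share passes to Marisol's issue.
Marisol's share (₹81,000) is divided into 2 shares of ₹40,500: Chioma and Torin each take ₹40,500.

Chioma receives ₹40,500.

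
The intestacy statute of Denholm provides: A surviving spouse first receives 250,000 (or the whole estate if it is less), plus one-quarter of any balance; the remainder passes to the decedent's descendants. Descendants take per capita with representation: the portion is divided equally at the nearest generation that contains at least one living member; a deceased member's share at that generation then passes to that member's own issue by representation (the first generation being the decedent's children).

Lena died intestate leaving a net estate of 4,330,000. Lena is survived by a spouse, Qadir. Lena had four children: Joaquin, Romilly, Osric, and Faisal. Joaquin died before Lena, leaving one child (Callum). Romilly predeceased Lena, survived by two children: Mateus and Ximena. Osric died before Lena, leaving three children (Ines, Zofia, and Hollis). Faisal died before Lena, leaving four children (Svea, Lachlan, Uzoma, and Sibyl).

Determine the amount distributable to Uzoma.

Uzoma receives 306,000.

Qadir first takes 250,000, leaving a balance of 4,080,000. Qadir then takes one-quarter of the balance (1,020,000), for a total of 1,270,000. The remaining 3,060,000 passes to the descendants.
No child survives, so the initial division is made at the grandchildren's generation.
The descendants' portion (3,060,000) is divided into 10 shares of 306,000: Callum, Mateus, Ximena, Ines, Zofia, Hollis, Svea, Lachlan, Uzoma, and Sibyl each take 306,000.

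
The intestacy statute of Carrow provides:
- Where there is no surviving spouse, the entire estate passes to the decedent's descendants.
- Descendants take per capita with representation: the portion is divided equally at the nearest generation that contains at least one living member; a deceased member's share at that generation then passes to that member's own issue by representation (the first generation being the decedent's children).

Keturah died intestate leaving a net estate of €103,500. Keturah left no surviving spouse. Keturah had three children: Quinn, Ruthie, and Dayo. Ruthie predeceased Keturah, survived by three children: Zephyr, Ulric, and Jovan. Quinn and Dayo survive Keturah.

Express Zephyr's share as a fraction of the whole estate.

The entire €103,500 passes to the descendants.
That amount (€103,500) is divided into 3 shares of €34,500: Quinn and Dayo each take €34,500; Ruthie's €34,500 share passes to Ruthie's issue.
Ruthie's share (€34,500) is divided into 3 shares of €11,500: Zephyr, Ulric, and Jovan each take €11,500.

Zephyr receives 1/9 of the estate.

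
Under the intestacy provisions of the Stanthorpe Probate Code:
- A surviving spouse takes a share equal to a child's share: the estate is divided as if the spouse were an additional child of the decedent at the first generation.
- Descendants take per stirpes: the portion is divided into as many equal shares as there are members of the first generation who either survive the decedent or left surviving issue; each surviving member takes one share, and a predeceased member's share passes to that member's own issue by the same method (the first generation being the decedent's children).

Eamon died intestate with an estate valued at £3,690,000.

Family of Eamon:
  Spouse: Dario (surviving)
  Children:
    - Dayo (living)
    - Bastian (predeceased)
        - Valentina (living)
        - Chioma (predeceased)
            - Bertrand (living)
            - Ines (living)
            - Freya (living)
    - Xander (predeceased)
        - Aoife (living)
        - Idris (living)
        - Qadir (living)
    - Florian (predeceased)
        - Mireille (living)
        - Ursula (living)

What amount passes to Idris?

Idris receives £246,000.

The spouse counts as an additional share at the children's level, so there are 5 primary shares of £738,000. Dario takes one such share (£738,000).
The children's combined portion (£2,952,000) is divided into 4 shares of £738,000: Dayo takes £738,000; Bastian's £738,000 share passes to Bastian's issue; Xander's £738,000 share passes to Xander's issue; Florian's £738,000 share passes to Florian's issue.
Bastian's share (£738,000) is divided into 2 shares of £369,000: Valentina takes £369,000; Chioma's £369,000 share passes to Chioma's issue.
Chioma's share (£369,000) is divided into 3 shares of £123,000: Bertrand, Ines, and Freya each take £123,000.
Xander's share (£738,000) is divided into 3 shares of £246,000: Aoife, Idris, and Qadir each take £246,000.
Florian's share (£738,000) is divided into 2 shares of £369,000: Mireille and Ursula each take £369,000.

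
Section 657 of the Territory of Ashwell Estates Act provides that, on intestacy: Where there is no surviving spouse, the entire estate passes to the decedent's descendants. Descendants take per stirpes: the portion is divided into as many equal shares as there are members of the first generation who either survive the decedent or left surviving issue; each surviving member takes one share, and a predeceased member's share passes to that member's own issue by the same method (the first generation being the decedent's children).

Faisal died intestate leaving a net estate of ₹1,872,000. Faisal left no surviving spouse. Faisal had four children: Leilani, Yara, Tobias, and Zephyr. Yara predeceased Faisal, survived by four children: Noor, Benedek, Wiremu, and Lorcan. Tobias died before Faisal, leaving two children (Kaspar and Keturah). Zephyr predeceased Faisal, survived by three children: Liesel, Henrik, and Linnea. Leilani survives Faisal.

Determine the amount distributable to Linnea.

Linnea receives ₹156,000.

The entire ₹1,872,000 passes to the descendants.
That amount (₹1,872,000) is divided into 4 shares of ₹468,000: Leilani takes ₹468,000; Yara's ₹468,000 share passes to Yara's issue; Tobias's ₹468,000 share passes to Tobias's issue; Zephyr's ₹468,000 share passes to Zephyr's issue.
Yara's share (₹468,000) is divided into 4 shares of ₹117,000: Noor, Benedek, Wiremu, and Lorcan each take ₹117,000.
Tobias's share (₹468,000) is divided into 2 shares of ₹234,000: Kaspar and Keturah each take ₹234,000.
Zephyr's share (₹468,000) is divided into 3 shares of ₹156,000: Liesel, Henrik, and Linnea each take ₹156,000.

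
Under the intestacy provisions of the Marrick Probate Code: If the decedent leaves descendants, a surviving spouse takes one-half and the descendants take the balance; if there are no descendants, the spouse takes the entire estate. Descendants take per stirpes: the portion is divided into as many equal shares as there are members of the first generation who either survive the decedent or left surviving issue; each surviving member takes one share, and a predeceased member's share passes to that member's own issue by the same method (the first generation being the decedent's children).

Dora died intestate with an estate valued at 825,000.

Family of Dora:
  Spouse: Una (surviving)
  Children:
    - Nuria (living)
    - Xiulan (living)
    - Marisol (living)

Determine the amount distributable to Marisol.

Una takes one-half of 825,000 = 412,500. The remaining 412,500 passes to the descendants.
The descendants' portion (412,500) is divided into 3 shares of 137,500: Nuria, Xiulan, and Marisol each take 137,500.

Marisol receives 137,500.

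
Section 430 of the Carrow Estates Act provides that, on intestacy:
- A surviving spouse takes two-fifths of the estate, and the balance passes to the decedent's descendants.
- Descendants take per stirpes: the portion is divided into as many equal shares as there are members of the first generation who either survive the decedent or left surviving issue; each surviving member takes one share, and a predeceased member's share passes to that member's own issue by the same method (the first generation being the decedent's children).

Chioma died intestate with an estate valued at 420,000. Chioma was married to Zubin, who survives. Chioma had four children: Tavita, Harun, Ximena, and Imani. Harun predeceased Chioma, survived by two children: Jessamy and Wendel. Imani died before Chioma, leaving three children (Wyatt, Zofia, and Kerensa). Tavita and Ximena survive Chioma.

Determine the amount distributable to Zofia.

Zubin takes two-fifths of 420,000 = 168,000. The remaining 252,000 passes to the descendants.
The descendants' portion (252,000) is divided into 4 shares of 63,000: Tavita and Ximena each take 63,000; Harun's 63,000 share passes to Harun's issue; Imani's 63,000 share passes to Imani's issue.
Harun's share (63,000) is divided into 2 shares of 31,500: Jessamy and Wendel each take 31,500.
Imani's share (63,000) is divided into 3 shares of 21,000: Wyatt, Zofia, and Kerensa each take 21,000.

Zofia receives 21,000.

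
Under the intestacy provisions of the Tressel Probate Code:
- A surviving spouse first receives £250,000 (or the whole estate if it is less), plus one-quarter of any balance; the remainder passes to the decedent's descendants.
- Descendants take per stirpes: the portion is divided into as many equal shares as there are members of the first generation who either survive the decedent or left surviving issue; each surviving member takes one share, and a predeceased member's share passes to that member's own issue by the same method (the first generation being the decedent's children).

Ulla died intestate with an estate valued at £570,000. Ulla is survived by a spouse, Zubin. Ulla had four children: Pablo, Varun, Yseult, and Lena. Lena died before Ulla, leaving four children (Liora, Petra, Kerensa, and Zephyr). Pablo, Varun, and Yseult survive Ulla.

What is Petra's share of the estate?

Zubin first takes £250,000, leaving a balance of £320,000. Zubin then takes one-quarter of the balance (£80,000), for a total of £330,000. The remaining £240,000 passes to the descendants.
The descendants' portion (£240,000) is divided into 4 shares of £60,000: Pablo, Varun, and Yseult each take £60,000; Lena's £60,000 share passes to Lena's issue.
Lena's share (£60,000) is divided into 4 shares of £15,000: Liora, Petra, Kerensa, and Zephyr each take £15,000.

Petra receives £15,000.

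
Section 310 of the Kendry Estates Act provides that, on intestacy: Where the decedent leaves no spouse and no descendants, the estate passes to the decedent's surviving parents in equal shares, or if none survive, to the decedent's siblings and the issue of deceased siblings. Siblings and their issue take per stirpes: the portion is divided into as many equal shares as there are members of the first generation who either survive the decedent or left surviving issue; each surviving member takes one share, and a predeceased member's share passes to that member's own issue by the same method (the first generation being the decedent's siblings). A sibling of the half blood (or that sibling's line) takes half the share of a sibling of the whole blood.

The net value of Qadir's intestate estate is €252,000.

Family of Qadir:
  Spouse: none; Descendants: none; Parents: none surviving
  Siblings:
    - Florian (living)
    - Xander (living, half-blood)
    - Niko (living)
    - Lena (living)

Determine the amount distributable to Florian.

The entire €252,000 passes to the siblings and their issue.
Counting each half-blood sibling's line as half a unit, there are 7/2 units in €252,000, so one unit is €72,000. Whole-blood lines (Florian, Niko, and Lena) take €72,000 each; half-blood lines (Xander) take €36,000 each.

Florian receives €72,000.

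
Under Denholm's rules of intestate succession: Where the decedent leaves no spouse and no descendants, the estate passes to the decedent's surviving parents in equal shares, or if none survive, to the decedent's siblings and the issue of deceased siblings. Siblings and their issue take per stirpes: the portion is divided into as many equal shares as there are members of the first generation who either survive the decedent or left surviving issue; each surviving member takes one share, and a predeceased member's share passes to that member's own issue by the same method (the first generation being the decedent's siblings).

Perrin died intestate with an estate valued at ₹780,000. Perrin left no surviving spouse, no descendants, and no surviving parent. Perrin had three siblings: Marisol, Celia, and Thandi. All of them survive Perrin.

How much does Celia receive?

Celia receives ₹260,000.

The entire ₹780,000 passes to the siblings and their issue.
That amount (₹780,000) is divided into 3 shares of ₹260,000: Marisol, Celia, and Thandi each take ₹260,000.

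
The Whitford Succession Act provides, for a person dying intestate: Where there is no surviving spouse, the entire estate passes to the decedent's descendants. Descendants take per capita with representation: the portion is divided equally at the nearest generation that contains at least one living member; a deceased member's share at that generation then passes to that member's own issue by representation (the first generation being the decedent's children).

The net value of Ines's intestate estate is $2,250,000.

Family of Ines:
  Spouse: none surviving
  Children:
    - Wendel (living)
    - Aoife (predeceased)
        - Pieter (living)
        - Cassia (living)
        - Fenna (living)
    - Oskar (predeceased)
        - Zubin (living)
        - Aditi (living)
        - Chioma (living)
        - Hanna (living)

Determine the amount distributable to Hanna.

Hanna receives $187,500.

The entire $2,250,000 passes to the descendants.
That amount ($2,250,000) is divided into 3 shares of $750,000: Wendel takes $750,000; Aoife's $750,000 share passes to Aoife's issue; Oskar's $750,000 share passes to Oskar's issue.
Aoife's share ($750,000) is divided into 3 shares of $250,000: Pieter, Cassia, and Fenna each take $250,000.
Oskar's share ($750,000) is divided into 4 shares of $187,500: Zubin, Aditi, Chioma, and Hanna each take $187,500.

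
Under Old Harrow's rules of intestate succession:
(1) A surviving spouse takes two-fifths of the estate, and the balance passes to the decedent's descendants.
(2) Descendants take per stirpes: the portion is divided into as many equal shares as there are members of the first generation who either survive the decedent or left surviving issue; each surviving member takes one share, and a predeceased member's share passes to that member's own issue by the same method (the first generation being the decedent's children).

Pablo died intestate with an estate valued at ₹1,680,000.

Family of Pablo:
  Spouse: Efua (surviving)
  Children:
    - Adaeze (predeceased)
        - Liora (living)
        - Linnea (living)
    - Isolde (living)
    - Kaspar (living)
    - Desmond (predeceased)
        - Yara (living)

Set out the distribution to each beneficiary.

Efua takes two-fifths of ₹1,680,000 = ₹672,000. The remaining ₹1,008,000 passes to the descendants.
The descendants' portion (₹1,008,000) is divided into 4 shares of ₹252,000: Isolde and Kaspar each take ₹252,000; Adaeze's ₹252,000 share passes to Adaeze's issue; Desmond's ₹252,000 share passes to Desmond's issue.
Adaeze's share (₹252,000) is divided into 2 shares of ₹126,000: Liora and Linnea each take ₹126,000.
Desmond's share (₹252,000) passes entirely to Yara.

Efua: ₹672,000; Liora: ₹126,000; Linnea: ₹126,000; Isolde: ₹252,000; Kaspar: ₹252,000; Yara: ₹252,000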